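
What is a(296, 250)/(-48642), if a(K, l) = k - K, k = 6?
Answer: 145/24321 ≈ 0.0059619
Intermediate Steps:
a(K, l) = 6 - K
a(296, 250)/(-48642) = (6 - 1*296)/(-48642) = (6 - 296)*(-1/48642) = -290*(-1/48642) = 145/24321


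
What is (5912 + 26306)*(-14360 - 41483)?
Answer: -1799149774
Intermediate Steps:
(5912 + 26306)*(-14360 - 41483) = 32218*(-55843) = -1799149774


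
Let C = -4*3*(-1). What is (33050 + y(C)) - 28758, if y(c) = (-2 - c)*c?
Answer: 4124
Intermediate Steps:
C = 12 (C = -12*(-1) = 12)
y(c) = c*(-2 - c)
(33050 + y(C)) - 28758 = (33050 - 1*12*(2 + 12)) - 28758 = (33050 - 1*12*14) - 28758 = (33050 - 168) - 28758 = 32882 - 28758 = 4124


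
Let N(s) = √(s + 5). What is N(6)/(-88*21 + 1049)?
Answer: -√11/799 ≈ -0.0041510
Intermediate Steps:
N(s) = √(5 + s)
N(6)/(-88*21 + 1049) = √(5 + 6)/(-88*21 + 1049) = √11/(-1848 + 1049) = √11/(-799) = -√11/799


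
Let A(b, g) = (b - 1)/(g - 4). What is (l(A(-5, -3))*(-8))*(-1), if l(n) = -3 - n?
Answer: -216/7 ≈ -30.857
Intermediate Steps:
A(b, g) = (-1 + b)/(-4 + g)
(l(A(-5, -3))*(-8))*(-1) = ((-3 - (-1 - 5)/(-4 - 3))*(-8))*(-1) = ((-3 - (-6)/(-7))*(-8))*(-1) = ((-3 - (-1)*(-6)/7)*(-8))*(-1) = ((-3 - 1*6/7)*(-8))*(-1) = ((-3 - 6/7)*(-8))*(-1) = -27/7*(-8)*(-1) = (216/7)*(-1) = -216/7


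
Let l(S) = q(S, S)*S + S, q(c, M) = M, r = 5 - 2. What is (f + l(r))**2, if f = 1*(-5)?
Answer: 49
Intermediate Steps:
r = 3
f = -5
l(S) = S + S**2 (l(S) = S*S + S = S**2 + S = S + S**2)
(f + l(r))**2 = (-5 + 3*(1 + 3))**2 = (-5 + 3*4)**2 = (-5 + 12)**2 = 7**2 = 49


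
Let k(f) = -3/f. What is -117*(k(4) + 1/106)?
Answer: 18369/212 ≈ 86.646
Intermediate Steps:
k(f) = -3/f
-117*(k(4) + 1/106) = -117*(-3/4 + 1/106) = -117*(-3*¼ + 1/106) = -117*(-¾ + 1/106) = -117*(-157/212) = 18369/212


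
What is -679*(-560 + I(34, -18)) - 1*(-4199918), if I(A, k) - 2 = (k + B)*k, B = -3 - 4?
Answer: 4273250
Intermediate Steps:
B = -7
I(A, k) = 2 + k*(-7 + k) (I(A, k) = 2 + (k - 7)*k = 2 + (-7 + k)*k = 2 + k*(-7 + k))
-679*(-560 + I(34, -18)) - 1*(-4199918) = -679*(-560 + (2 + (-18)**2 - 7*(-18))) - 1*(-4199918) = -679*(-560 + (2 + 324 + 126)) + 4199918 = -679*(-560 + 452) + 4199918 = -679*(-108) + 4199918 = 73332 + 4199918 = 4273250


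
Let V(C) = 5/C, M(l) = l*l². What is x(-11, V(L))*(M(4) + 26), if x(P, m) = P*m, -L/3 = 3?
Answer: 550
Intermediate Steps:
L = -9 (L = -3*3 = -9)
M(l) = l³
x(-11, V(L))*(M(4) + 26) = (-55/(-9))*(4³ + 26) = (-55*(-1)/9)*(64 + 26) = -11*(-5/9)*90 = (55/9)*90 = 550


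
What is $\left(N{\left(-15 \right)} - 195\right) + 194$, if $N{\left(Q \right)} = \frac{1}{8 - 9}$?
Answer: $-2$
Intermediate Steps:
$N{\left(Q \right)} = -1$ ($N{\left(Q \right)} = \frac{1}{-1} = -1$)
$\left(N{\left(-15 \right)} - 195\right) + 194 = \left(-1 - 195\right) + 194 = -196 + 194 = -2$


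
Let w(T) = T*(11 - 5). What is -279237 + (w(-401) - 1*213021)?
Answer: -494664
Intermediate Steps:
w(T) = 6*T (w(T) = T*6 = 6*T)
-279237 + (w(-401) - 1*213021) = -279237 + (6*(-401) - 1*213021) = -279237 + (-2406 - 213021) = -279237 - 215427 = -494664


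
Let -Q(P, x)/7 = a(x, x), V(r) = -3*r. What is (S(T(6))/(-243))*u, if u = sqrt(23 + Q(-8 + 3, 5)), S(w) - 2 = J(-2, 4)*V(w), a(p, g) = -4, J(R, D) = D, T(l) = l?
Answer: 70*sqrt(51)/243 ≈ 2.0572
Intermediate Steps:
Q(P, x) = 28 (Q(P, x) = -7*(-4) = 28)
S(w) = 2 - 12*w (S(w) = 2 + 4*(-3*w) = 2 - 12*w)
u = sqrt(51) (u = sqrt(23 + 28) = sqrt(51) ≈ 7.1414)
(S(T(6))/(-243))*u = ((2 - 12*6)/(-243))*sqrt(51) = ((2 - 72)*(-1/243))*sqrt(51) = (-70*(-1/243))*sqrt(51) = 70*sqrt(51)/243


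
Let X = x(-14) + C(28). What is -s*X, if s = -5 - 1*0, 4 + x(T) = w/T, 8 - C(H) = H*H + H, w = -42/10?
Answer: -8077/2 ≈ -4038.5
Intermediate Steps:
w = -21/5 (w = -42*⅒ = -21/5 ≈ -4.2000)
C(H) = 8 - H - H² (C(H) = 8 - (H*H + H) = 8 - (H² + H) = 8 - (H + H²) = 8 + (-H - H²) = 8 - H - H²)
x(T) = -4 - 21/(5*T)
s = -5 (s = -5 + 0 = -5)
X = -8077/10 (X = (-4 - 21/5/(-14)) + (8 - 1*28 - 1*28²) = (-4 - 21/5*(-1/14)) + (8 - 28 - 1*784) = (-4 + 3/10) + (8 - 28 - 784) = -37/10 - 804 = -8077/10 ≈ -807.70)
-s*X = -(-5)*(-8077)/10 = -1*8077/2 = -8077/2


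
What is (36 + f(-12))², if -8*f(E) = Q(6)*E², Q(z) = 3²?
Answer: 15876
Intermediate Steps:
Q(z) = 9
f(E) = -9*E²/8
(36 + f(-12))² = (36 - 9/8*(-12)²)² = (36 - 9/8*144)² = (36 - 162)² = (-126)² = 15876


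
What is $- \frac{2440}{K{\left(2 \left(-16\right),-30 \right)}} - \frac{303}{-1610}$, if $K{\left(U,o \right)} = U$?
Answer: $\frac{246131}{3220} \approx 76.438$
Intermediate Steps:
$- \frac{2440}{K{\left(2 \left(-16\right),-30 \right)}} - \frac{303}{-1610} = - \frac{2440}{2 \left(-16\right)} - \frac{303}{-1610} = - \frac{2440}{-32} - - \frac{303}{1610} = \left(-2440\right) \left(- \frac{1}{32}\right) + \frac{303}{1610} = \frac{305}{4} + \frac{303}{1610} = \frac{246131}{3220}$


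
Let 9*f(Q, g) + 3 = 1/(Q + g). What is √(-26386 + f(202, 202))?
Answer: I*√9690011407/606 ≈ 162.44*I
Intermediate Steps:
f(Q, g) = -⅓ + 1/(9*(Q + g))
√(-26386 + f(202, 202)) = √(-26386 + (⅑ - ⅓*202 - ⅓*202)/(202 + 202)) = √(-26386 + (⅑ - 202/3 - 202/3)/404) = √(-26386 + (1/404)*(-1211/9)) = √(-26386 - 1211/3636) = √(-95940707/3636) = I*√9690011407/606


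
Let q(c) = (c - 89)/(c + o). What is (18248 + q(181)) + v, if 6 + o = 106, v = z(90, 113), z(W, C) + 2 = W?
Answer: 5152508/281 ≈ 18336.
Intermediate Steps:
z(W, C) = -2 + W
v = 88 (v = -2 + 90 = 88)
o = 100 (o = -6 + 106 = 100)
q(c) = (-89 + c)/(100 + c) (q(c) = (c - 89)/(c + 100) = (-89 + c)/(100 + c))
(18248 + q(181)) + v = (18248 + (-89 + 181)/(100 + 181)) + 88 = (18248 + 92/281) + 88 = 5127780/281 + 88 = 5152508/281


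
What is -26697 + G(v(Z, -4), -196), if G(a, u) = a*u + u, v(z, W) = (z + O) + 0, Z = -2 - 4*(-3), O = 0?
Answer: -28853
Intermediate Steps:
Z = 10 (Z = -2 + 12 = 10)
v(z, W) = z (v(z, W) = (z + 0) + 0 = z + 0 = z)
G(a, u) = u + a*u
-26697 + G(v(Z, -4), -196) = -26697 - 196*(1 + 10) = -26697 - 196*11 = -26697 - 2156 = -28853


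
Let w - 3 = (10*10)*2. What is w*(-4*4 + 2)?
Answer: -2842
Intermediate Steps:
w = 203 (w = 3 + (10*10)*2 = 3 + 100*2 = 3 + 200 = 203)
w*(-4*4 + 2) = 203*(-4*4 + 2) = 203*(-16 + 2) = 203*(-14) = -2842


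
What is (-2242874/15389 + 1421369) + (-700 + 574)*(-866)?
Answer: 23550390791/15389 ≈ 1.5303e+6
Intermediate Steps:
(-2242874/15389 + 1421369) + (-700 + 574)*(-866) = (-2242874*1/15389 + 1421369) - 126*(-866) = (-2242874/15389 + 1421369) + 109116 = 21871204667/15389 + 109116 = 23550390791/15389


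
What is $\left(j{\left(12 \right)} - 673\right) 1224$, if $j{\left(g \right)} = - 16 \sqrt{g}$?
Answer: $-823752 - 39168 \sqrt{3} \approx -8.9159 \cdot 10^{5}$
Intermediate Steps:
$\left(j{\left(12 \right)} - 673\right) 1224 = \left(- 16 \sqrt{12} - 673\right) 1224 = \left(- 16 \cdot 2 \sqrt{3} - 673\right) 1224 = \left(- 32 \sqrt{3} - 673\right) 1224 = \left(-673 - 32 \sqrt{3}\right) 1224 = -823752 - 39168 \sqrt{3}$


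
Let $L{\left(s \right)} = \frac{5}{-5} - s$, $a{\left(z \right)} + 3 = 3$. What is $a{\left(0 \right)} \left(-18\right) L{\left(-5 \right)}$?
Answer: $0$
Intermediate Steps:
$a{\left(z \right)} = 0$ ($a{\left(z \right)} = -3 + 3 = 0$)
$L{\left(s \right)} = -1 - s$ ($L{\left(s \right)} = 5 \left(- \frac{1}{5}\right) - s = -1 - s$)
$a{\left(0 \right)} \left(-18\right) L{\left(-5 \right)} = 0 \left(-18\right) \left(-1 - -5\right) = 0 \left(-1 + 5\right) = 0 \cdot 4 = 0$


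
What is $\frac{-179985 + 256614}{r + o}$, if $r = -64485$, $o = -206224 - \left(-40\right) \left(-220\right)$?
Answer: $- \frac{76629}{279509} \approx -0.27416$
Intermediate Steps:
$o = -215024$ ($o = -206224 - 8800 = -215024$)
$\frac{-179985 + 256614}{r + o} = \frac{-179985 + 256614}{-64485 - 215024} = \frac{76629}{-279509} = 76629 \left(- \frac{1}{279509}\right) = - \frac{76629}{279509}$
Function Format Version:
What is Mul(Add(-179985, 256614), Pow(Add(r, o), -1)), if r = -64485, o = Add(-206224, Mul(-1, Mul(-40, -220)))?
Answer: Rational(-76629, 279509) ≈ -0.27416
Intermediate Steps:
o = -215024 (o = Add(-206224, Mul(-1, 8800)) = Add(-206224, -8800) = -215024)
Mul(Add(-179985, 256614), Pow(Add(r, o), -1)) = Mul(Add(-179985, 256614), Pow(Add(-64485, -215024), -1)) = Mul(76629, Pow(-279509, -1)) = Mul(76629, Rational(-1, 279509)) = Rational(-76629, 279509)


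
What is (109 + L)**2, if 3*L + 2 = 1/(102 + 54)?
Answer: 2570591401/219024 ≈ 11737.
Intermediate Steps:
L = -311/468 (L = -2/3 + 1/(3*(102 + 54)) = -2/3 + (1/3)/156 = -2/3 + (1/3)*(1/156) = -2/3 + 1/468 = -311/468 ≈ -0.66453)
(109 + L)**2 = (109 - 311/468)**2 = (50701/468)**2 = 2570591401/219024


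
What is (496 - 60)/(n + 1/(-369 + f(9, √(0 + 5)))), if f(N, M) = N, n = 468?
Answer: 156960/168479 ≈ 0.93163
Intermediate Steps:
(496 - 60)/(n + 1/(-369 + f(9, √(0 + 5)))) = (496 - 60)/(468 + 1/(-369 + 9)) = 436/(468 + 1/(-360)) = 436/(468 - 1/360) = 436/(168479/360) = 436*(360/168479) = 156960/168479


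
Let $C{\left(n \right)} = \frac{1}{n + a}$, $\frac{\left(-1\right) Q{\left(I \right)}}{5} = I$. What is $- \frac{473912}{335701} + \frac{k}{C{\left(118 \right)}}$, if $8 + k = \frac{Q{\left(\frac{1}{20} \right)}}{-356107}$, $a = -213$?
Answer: $\frac{362743161647349}{478181904028} \approx 758.59$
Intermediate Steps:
$Q{\left(I \right)} = - 5 I$
$C{\left(n \right)} = \frac{1}{-213 + n}$ ($C{\left(n \right)} = \frac{1}{n - 213} = \frac{1}{-213 + n}$)
$k = - \frac{11395423}{1424428}$ ($k = -8 + \frac{\left(-5\right) \frac{1}{20}}{-356107} = -8 + \left(-5\right) \frac{1}{20} \left(- \frac{1}{356107}\right) = -8 - - \frac{1}{1424428} = -8 + \frac{1}{1424428} = - \frac{11395423}{1424428} \approx -8.0$)
$- \frac{473912}{335701} + \frac{k}{C{\left(118 \right)}} = - \frac{473912}{335701} - \frac{11395423}{1424428 \frac{1}{-213 + 118}} = \left(-473912\right) \frac{1}{335701} - \frac{11395423}{1424428 \frac{1}{-95}} = - \frac{473912}{335701} - \frac{11395423}{1424428 \left(- \frac{1}{95}\right)} = - \frac{473912}{335701} - - \frac{1082565185}{1424428} = - \frac{473912}{335701} + \frac{1082565185}{1424428} = \frac{362743161647349}{478181904028}$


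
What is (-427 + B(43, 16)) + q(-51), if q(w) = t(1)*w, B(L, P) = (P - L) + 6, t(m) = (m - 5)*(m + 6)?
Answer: 980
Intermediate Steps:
t(m) = (-5 + m)*(6 + m)
B(L, P) = 6 + P - L
q(w) = -28*w (q(w) = (-30 + 1 + 1²)*w = (-30 + 1 + 1)*w = -28*w)
(-427 + B(43, 16)) + q(-51) = (-427 + (6 + 16 - 1*43)) - 28*(-51) = (-427 + (6 + 16 - 43)) + 1428 = (-427 - 21) + 1428 = -448 + 1428 = 980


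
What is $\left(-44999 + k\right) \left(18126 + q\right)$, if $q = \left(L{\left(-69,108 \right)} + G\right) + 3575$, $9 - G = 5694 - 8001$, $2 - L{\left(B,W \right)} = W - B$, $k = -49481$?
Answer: $-2252592160$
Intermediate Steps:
$L{\left(B,W \right)} = 2 + B - W$ ($L{\left(B,W \right)} = 2 - \left(W - B\right) = 2 + \left(B - W\right) = 2 + B - W$)
$G = 2316$ ($G = 9 - \left(5694 - 8001\right) = 9 - -2307 = 9 + 2307 = 2316$)
$q = 5716$ ($q = \left(\left(2 - 69 - 108\right) + 2316\right) + 3575 = \left(-175 + 2316\right) + 3575 = 2141 + 3575 = 5716$)
$\left(-44999 + k\right) \left(18126 + q\right) = \left(-44999 - 49481\right) \left(18126 + 5716\right) = \left(-94480\right) 23842 = -2252592160$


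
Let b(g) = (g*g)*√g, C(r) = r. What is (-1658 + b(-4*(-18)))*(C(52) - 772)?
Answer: 1193760 - 22394880*√2 ≈ -3.0477e+7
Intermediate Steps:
b(g) = g^(5/2) (b(g) = g²*√g = g^(5/2))
(-1658 + b(-4*(-18)))*(C(52) - 772) = (-1658 + (-4*(-18))^(5/2))*(52 - 772) = (-1658 + 72^(5/2))*(-720) = (-1658 + 31104*√2)*(-720) = 1193760 - 22394880*√2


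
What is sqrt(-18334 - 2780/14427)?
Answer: I*sqrt(424005358994)/4809 ≈ 135.4*I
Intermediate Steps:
sqrt(-18334 - 2780/14427) = sqrt(-264507398/14427) = I*sqrt(424005358994)/4809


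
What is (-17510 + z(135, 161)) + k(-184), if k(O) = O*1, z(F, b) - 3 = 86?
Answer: -17605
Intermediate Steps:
z(F, b) = 89 (z(F, b) = 3 + 86 = 89)
k(O) = O
(-17510 + z(135, 161)) + k(-184) = (-17510 + 89) - 184 = -17421 - 184 = -17605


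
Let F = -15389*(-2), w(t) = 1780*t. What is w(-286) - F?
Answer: -539858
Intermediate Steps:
F = 30778
w(-286) - F = 1780*(-286) - 1*30778 = -509080 - 30778 = -539858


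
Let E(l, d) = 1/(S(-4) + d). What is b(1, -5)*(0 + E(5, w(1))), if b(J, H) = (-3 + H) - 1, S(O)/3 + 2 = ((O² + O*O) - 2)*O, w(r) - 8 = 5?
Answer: 9/353 ≈ 0.025496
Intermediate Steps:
w(r) = 13 (w(r) = 8 + 5 = 13)
S(O) = -6 + 3*O*(-2 + 2*O²) (S(O) = -6 + 3*(((O² + O*O) - 2)*O) = -6 + 3*(((O² + O²) - 2)*O) = -6 + 3*((2*O² - 2)*O) = -6 + 3*((-2 + 2*O²)*O) = -6 + 3*(O*(-2 + 2*O²)) = -6 + 3*O*(-2 + 2*O²))
b(J, H) = -4 + H
E(l, d) = 1/(-366 + d) (E(l, d) = 1/((-6 - 6*(-4) + 6*(-4)³) + d) = 1/((-6 + 24 + 6*(-64)) + d) = 1/((-6 + 24 - 384) + d) = 1/(-366 + d))
b(1, -5)*(0 + E(5, w(1))) = (-4 - 5)*(0 + 1/(-366 + 13)) = -9*(0 + 1/(-353)) = -9*(0 - 1/353) = -9*(-1/353) = 9/353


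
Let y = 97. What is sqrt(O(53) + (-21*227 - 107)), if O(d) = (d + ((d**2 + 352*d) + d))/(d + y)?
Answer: I*sqrt(4257174)/30 ≈ 68.776*I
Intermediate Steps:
O(d) = (d**2 + 354*d)/(97 + d) (O(d) = (d + ((d**2 + 352*d) + d))/(d + 97) = (d + (d**2 + 353*d))/(97 + d) = (d**2 + 354*d)/(97 + d))
sqrt(O(53) + (-21*227 - 107)) = sqrt(53*(354 + 53)/(97 + 53) + (-21*227 - 107)) = sqrt(53*407/150 + (-4767 - 107)) = sqrt(53*(1/150)*407 - 4874) = sqrt(21571/150 - 4874) = sqrt(-709529/150) = I*sqrt(4257174)/30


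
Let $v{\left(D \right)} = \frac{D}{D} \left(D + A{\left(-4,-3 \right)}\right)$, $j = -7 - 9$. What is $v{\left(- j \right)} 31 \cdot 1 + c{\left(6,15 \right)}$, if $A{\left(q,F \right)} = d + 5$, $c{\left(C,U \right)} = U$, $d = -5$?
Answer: $511$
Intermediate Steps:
$A{\left(q,F \right)} = 0$ ($A{\left(q,F \right)} = -5 + 5 = 0$)
$j = -16$ ($j = -7 - 9 = -16$)
$v{\left(D \right)} = D$ ($v{\left(D \right)} = \frac{D}{D} \left(D + 0\right) = 1 D = D$)
$v{\left(- j \right)} 31 \cdot 1 + c{\left(6,15 \right)} = \left(-1\right) \left(-16\right) 31 \cdot 1 + 15 = 16 \cdot 31 + 15 = 496 + 15 = 511$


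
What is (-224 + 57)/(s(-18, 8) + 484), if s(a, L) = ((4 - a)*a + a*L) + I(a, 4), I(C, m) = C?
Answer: 167/74 ≈ 2.2568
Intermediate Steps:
s(a, L) = a + L*a + a*(4 - a) (s(a, L) = ((4 - a)*a + a*L) + a = (a*(4 - a) + L*a) + a = (L*a + a*(4 - a)) + a = a + L*a + a*(4 - a))
(-224 + 57)/(s(-18, 8) + 484) = (-224 + 57)/(-18*(5 + 8 - 1*(-18)) + 484) = -167/(-18*(5 + 8 + 18) + 484) = -167/(-18*31 + 484) = -167/(-558 + 484) = -167/(-74) = -167*(-1/74) = 167/74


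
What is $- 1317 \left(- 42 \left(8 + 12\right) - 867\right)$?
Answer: $2248119$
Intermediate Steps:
$- 1317 \left(- 42 \left(8 + 12\right) - 867\right) = - 1317 \left(\left(-42\right) 20 - 867\right) = - 1317 \left(-840 - 867\right) = \left(-1317\right) \left(-1707\right) = 2248119$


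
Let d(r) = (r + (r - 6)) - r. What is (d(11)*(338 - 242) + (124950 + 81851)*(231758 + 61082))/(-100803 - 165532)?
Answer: -12111921064/53267 ≈ -2.2738e+5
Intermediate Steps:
d(r) = -6 + r (d(r) = (r + (-6 + r)) - r = (-6 + 2*r) - r = -6 + r)
(d(11)*(338 - 242) + (124950 + 81851)*(231758 + 61082))/(-100803 - 165532) = ((-6 + 11)*(338 - 242) + (124950 + 81851)*(231758 + 61082))/(-100803 - 165532) = (5*96 + 206801*292840)/(-266335) = (480 + 60559604840)*(-1/266335) = 60559605320*(-1/266335) = -12111921064/53267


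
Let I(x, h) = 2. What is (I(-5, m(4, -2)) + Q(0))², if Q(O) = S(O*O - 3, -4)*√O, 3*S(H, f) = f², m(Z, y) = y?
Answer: 4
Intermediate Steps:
S(H, f) = f²/3
Q(O) = 16*√O/3 (Q(O) = ((⅓)*(-4)²)*√O = ((⅓)*16)*√O = 16*√O/3)
(I(-5, m(4, -2)) + Q(0))² = (2 + 16*√0/3)² = (2 + (16/3)*0)² = (2 + 0)² = 2² = 4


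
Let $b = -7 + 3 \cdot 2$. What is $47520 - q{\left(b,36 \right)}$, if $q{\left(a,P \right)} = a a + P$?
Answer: $47483$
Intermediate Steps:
$b = -1$ ($b = -7 + 6 = -1$)
$q{\left(a,P \right)} = P + a^{2}$ ($q{\left(a,P \right)} = a^{2} + P = P + a^{2}$)
$47520 - q{\left(b,36 \right)} = 47520 - \left(36 + \left(-1\right)^{2}\right) = 47520 - \left(36 + 1\right) = 47520 - 37 = 47483$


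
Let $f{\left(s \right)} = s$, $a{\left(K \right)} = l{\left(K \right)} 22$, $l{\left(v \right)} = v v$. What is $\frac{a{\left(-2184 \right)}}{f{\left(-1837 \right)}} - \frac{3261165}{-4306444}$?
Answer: $- \frac{41081690889573}{719176148} \approx -57123.0$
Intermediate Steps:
$l{\left(v \right)} = v^{2}$
$a{\left(K \right)} = 22 K^{2}$ ($a{\left(K \right)} = K^{2} \cdot 22 = 22 K^{2}$)
$\frac{a{\left(-2184 \right)}}{f{\left(-1837 \right)}} - \frac{3261165}{-4306444} = \frac{22 \left(-2184\right)^{2}}{-1837} - \frac{3261165}{-4306444} = 22 \cdot 4769856 \left(- \frac{1}{1837}\right) - - \frac{3261165}{4306444} = 104936832 \left(- \frac{1}{1837}\right) + \frac{3261165}{4306444} = - \frac{9539712}{167} + \frac{3261165}{4306444} = - \frac{41081690889573}{719176148}$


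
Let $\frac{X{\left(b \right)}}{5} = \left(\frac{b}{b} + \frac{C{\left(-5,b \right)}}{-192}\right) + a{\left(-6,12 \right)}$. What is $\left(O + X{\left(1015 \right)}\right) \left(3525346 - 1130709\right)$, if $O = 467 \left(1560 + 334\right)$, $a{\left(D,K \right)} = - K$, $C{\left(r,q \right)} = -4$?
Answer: $\frac{101660168718353}{48} \approx 2.1179 \cdot 10^{12}$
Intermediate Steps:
$O = 884498$ ($O = 467 \cdot 1894 = 884498$)
$X{\left(b \right)} = - \frac{2635}{48}$ ($X{\left(b \right)} = 5 \left(\left(\frac{b}{b} - \frac{4}{-192}\right) - 12\right) = 5 \left(\left(1 - - \frac{1}{48}\right) - 12\right) = 5 \left(\left(1 + \frac{1}{48}\right) - 12\right) = 5 \left(\frac{49}{48} - 12\right) = 5 \left(- \frac{527}{48}\right) = - \frac{2635}{48}$)
$\left(O + X{\left(1015 \right)}\right) \left(3525346 - 1130709\right) = \left(884498 - \frac{2635}{48}\right) \left(3525346 - 1130709\right) = \frac{42453269}{48} \cdot 2394637 = \frac{101660168718353}{48}$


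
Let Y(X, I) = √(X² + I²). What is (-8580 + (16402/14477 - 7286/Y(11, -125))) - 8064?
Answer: -240938786/14477 - 3643*√15746/7873 ≈ -16701.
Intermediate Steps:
Y(X, I) = √(I² + X²)
(-8580 + (16402/14477 - 7286/Y(11, -125))) - 8064 = (-8580 + (16402/14477 - 7286/√((-125)² + 11²))) - 8064 = (-8580 + (16402*(1/14477) - 7286/√(15625 + 121))) - 8064 = (-8580 + (16402/14477 - 7286*√15746/15746)) - 8064 = (-8580 + (16402/14477 - 3643*√15746/7873)) - 8064 = (-124196258/14477 - 3643*√15746/7873) - 8064 = -240938786/14477 - 3643*√15746/7873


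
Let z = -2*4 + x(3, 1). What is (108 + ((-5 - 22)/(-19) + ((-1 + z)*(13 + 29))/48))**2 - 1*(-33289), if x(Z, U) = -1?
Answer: 250815065/5776 ≈ 43424.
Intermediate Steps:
z = -9 (z = -2*4 - 1 = -8 - 1 = -9)
(108 + ((-5 - 22)/(-19) + ((-1 + z)*(13 + 29))/48))**2 - 1*(-33289) = (108 + ((-5 - 22)/(-19) + ((-1 - 9)*(13 + 29))/48))**2 - 1*(-33289) = (108 + (-27*(-1/19) - 10*42*(1/48)))**2 + 33289 = (108 + (27/19 - 420*1/48))**2 + 33289 = (108 + (27/19 - 35/4))**2 + 33289 = (108 - 557/76)**2 + 33289 = (7651/76)**2 + 33289 = 58537801/5776 + 33289 = 250815065/5776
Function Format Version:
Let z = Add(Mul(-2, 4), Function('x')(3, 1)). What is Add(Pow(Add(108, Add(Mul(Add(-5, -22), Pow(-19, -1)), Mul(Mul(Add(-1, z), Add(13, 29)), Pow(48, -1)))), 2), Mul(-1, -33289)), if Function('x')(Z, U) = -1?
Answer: Rational(250815065, 5776) ≈ 43424.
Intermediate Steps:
z = -9 (z = Add(Mul(-2, 4), -1) = Add(-8, -1) = -9)
Add(Pow(Add(108, Add(Mul(Add(-5, -22), Pow(-19, -1)), Mul(Mul(Add(-1, z), Add(13, 29)), Pow(48, -1)))), 2), Mul(-1, -33289)) = Add(Pow(Add(108, Add(Mul(Add(-5, -22), Pow(-19, -1)), Mul(Mul(Add(-1, -9), Add(13, 29)), Pow(48, -1)))), 2), Mul(-1, -33289)) = Add(Pow(Add(108, Add(Mul(-27, Rational(-1, 19)), Mul(Mul(-10, 42), Rational(1, 48)))), 2), 33289) = Add(Pow(Add(108, Add(Rational(27, 19), Mul(-420, Rational(1, 48)))), 2), 33289) = Add(Pow(Add(108, Add(Rational(27, 19), Rational(-35, 4))), 2), 33289) = Add(Pow(Add(108, Rational(-557, 76)), 2), 33289) = Add(Pow(Rational(7651, 76), 2), 33289) = Add(Rational(58537801, 5776), 33289) = Rational(250815065, 5776)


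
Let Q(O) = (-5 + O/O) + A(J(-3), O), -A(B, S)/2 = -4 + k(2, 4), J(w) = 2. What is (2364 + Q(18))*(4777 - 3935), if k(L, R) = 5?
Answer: 1985436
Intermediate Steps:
A(B, S) = -2 (A(B, S) = -2*(-4 + 5) = -2*1 = -2)
Q(O) = -6 (Q(O) = (-5 + O/O) - 2 = (-5 + 1) - 2 = -4 - 2 = -6)
(2364 + Q(18))*(4777 - 3935) = (2364 - 6)*(4777 - 3935) = 2358*842 = 1985436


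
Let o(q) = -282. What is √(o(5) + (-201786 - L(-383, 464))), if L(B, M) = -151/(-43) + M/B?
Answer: 9*I*√676631055377/16469 ≈ 449.52*I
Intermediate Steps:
L(B, M) = 151/43 + M/B (L(B, M) = -151*(-1/43) + M/B = 151/43 + M/B)
√(o(5) + (-201786 - L(-383, 464))) = √(-282 + (-201786 - (151/43 + 464/(-383)))) = √(-282 + (-201786 - (151/43 + 464*(-1/383)))) = √(-282 + (-201786 - (151/43 - 464/383))) = √(-282 + (-201786 - 1*37881/16469)) = √(-282 + (-201786 - 37881/16469)) = √(-282 - 3323251515/16469) = √(-3327895773/16469) = 9*I*√676631055377/16469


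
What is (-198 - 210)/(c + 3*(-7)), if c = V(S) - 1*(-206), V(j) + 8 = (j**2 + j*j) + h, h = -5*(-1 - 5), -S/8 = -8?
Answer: -408/8399 ≈ -0.048577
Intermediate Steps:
S = 64 (S = -8*(-8) = 64)
h = 30 (h = -5*(-6) = 30)
V(j) = 22 + 2*j**2 (V(j) = -8 + ((j**2 + j*j) + 30) = -8 + ((j**2 + j**2) + 30) = -8 + (2*j**2 + 30) = -8 + (30 + 2*j**2) = 22 + 2*j**2)
c = 8420 (c = (22 + 2*64**2) - 1*(-206) = (22 + 2*4096) + 206 = (22 + 8192) + 206 = 8214 + 206 = 8420)
(-198 - 210)/(c + 3*(-7)) = (-198 - 210)/(8420 + 3*(-7)) = -408/(8420 - 21) = -408/8399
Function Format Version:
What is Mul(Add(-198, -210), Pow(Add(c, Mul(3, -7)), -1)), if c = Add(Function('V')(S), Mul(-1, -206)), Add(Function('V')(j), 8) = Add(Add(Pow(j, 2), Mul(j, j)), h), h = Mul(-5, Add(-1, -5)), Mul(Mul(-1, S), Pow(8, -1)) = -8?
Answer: Rational(-408, 8399) ≈ -0.048577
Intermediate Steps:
S = 64 (S = Mul(-8, -8) = 64)
h = 30 (h = Mul(-5, -6) = 30)
Function('V')(j) = Add(22, Mul(2, Pow(j, 2))) (Function('V')(j) = Add(-8, Add(Add(Pow(j, 2), Mul(j, j)), 30)) = Add(-8, Add(Add(Pow(j, 2), Pow(j, 2)), 30)) = Add(-8, Add(Mul(2, Pow(j, 2)), 30)) = Add(-8, Add(30, Mul(2, Pow(j, 2)))) = Add(22, Mul(2, Pow(j, 2))))
c = 8420 (c = Add(Add(22, Mul(2, Pow(64, 2))), Mul(-1, -206)) = Add(Add(22, Mul(2, 4096)), 206) = Add(Add(22, 8192), 206) = Add(8214, 206) = 8420)
Mul(Add(-198, -210), Pow(Add(c, Mul(3, -7)), -1)) = Mul(Add(-198, -210), Pow(Add(8420, Mul(3, -7)), -1)) = Mul(-408, Pow(Add(8420, -21), -1)) = Mul(-408, Pow(8399, -1)) = Mul(-408, Rational(1, 8399)) = Rational(-408, 8399)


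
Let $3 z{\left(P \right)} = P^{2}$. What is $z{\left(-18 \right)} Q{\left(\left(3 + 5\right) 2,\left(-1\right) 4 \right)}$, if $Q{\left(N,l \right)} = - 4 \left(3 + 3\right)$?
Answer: $-2592$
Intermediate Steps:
$z{\left(P \right)} = \frac{P^{2}}{3}$
$Q{\left(N,l \right)} = -24$ ($Q{\left(N,l \right)} = \left(-4\right) 6 = -24$)
$z{\left(-18 \right)} Q{\left(\left(3 + 5\right) 2,\left(-1\right) 4 \right)} = \frac{\left(-18\right)^{2}}{3} \left(-24\right) = \frac{1}{3} \cdot 324 \left(-24\right) = 108 \left(-24\right) = -2592$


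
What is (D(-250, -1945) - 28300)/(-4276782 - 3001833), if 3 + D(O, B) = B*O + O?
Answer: -457697/7278615 ≈ -0.062882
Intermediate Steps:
D(O, B) = -3 + O + B*O (D(O, B) = -3 + (B*O + O) = -3 + (O + B*O) = -3 + O + B*O)
(D(-250, -1945) - 28300)/(-4276782 - 3001833) = ((-3 - 250 - 1945*(-250)) - 28300)/(-4276782 - 3001833) = ((-3 - 250 + 486250) - 28300)/(-7278615) = (485997 - 28300)*(-1/7278615) = 457697*(-1/7278615) = -457697/7278615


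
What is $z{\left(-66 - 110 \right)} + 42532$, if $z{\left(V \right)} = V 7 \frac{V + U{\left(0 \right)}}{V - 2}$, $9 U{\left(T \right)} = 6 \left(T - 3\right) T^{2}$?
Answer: $\frac{3676932}{89} \approx 41314.0$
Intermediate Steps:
$U{\left(T \right)} = \frac{T^{2} \left(-18 + 6 T\right)}{9}$ ($U{\left(T \right)} = \frac{6 \left(T - 3\right) T^{2}}{9} = \frac{6 \left(-3 + T\right) T^{2}}{9} = \frac{\left(-18 + 6 T\right) T^{2}}{9} = \frac{T^{2} \left(-18 + 6 T\right)}{9}$)
$z{\left(V \right)} = \frac{7 V^{2}}{-2 + V}$ ($z{\left(V \right)} = V 7 \frac{V + \frac{2 \cdot 0^{2} \left(-3 + 0\right)}{3}}{V - 2} = 7 V \frac{V + \frac{2}{3} \cdot 0 \left(-3\right)}{-2 + V} = 7 V \frac{V + 0}{-2 + V} = 7 V \frac{V}{-2 + V} = \frac{7 V^{2}}{-2 + V}$)
$z{\left(-66 - 110 \right)} + 42532 = \frac{7 \left(-66 - 110\right)^{2}}{-2 - 176} + 42532 = \frac{7 \left(-176\right)^{2}}{-2 - 176} + 42532 = 7 \cdot 30976 \frac{1}{-178} + 42532 = 7 \cdot 30976 \left(- \frac{1}{178}\right) + 42532 = - \frac{108416}{89} + 42532 = \frac{3676932}{89}$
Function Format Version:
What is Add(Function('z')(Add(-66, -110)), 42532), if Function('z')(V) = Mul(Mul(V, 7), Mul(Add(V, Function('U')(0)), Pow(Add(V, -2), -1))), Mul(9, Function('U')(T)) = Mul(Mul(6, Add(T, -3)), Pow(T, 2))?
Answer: Rational(3676932, 89) ≈ 41314.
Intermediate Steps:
Function('U')(T) = Mul(Rational(1, 9), Pow(T, 2), Add(-18, Mul(6, T))) (Function('U')(T) = Mul(Rational(1, 9), Mul(Mul(6, Add(T, -3)), Pow(T, 2))) = Mul(Rational(1, 9), Mul(Mul(6, Add(-3, T)), Pow(T, 2))) = Mul(Rational(1, 9), Mul(Add(-18, Mul(6, T)), Pow(T, 2))) = Mul(Rational(1, 9), Mul(Pow(T, 2), Add(-18, Mul(6, T)))) = Mul(Rational(1, 9), Pow(T, 2), Add(-18, Mul(6, T))))
Function('z')(V) = Mul(7, Pow(V, 2), Pow(Add(-2, V), -1)) (Function('z')(V) = Mul(Mul(V, 7), Mul(Add(V, Mul(Rational(2, 3), Pow(0, 2), Add(-3, 0))), Pow(Add(V, -2), -1))) = Mul(Mul(7, V), Mul(Add(V, Mul(Rational(2, 3), 0, -3)), Pow(Add(-2, V), -1))) = Mul(Mul(7, V), Mul(Add(V, 0), Pow(Add(-2, V), -1))) = Mul(Mul(7, V), Mul(V, Pow(Add(-2, V), -1))) = Mul(7, Pow(V, 2), Pow(Add(-2, V), -1)))
Add(Function('z')(Add(-66, -110)), 42532) = Add(Mul(7, Pow(Add(-66, -110), 2), Pow(Add(-2, Add(-66, -110)), -1)), 42532) = Add(Mul(7, Pow(-176, 2), Pow(Add(-2, -176), -1)), 42532) = Add(Mul(7, 30976, Pow(-178, -1)), 42532) = Add(Mul(7, 30976, Rational(-1, 178)), 42532) = Add(Rational(-108416, 89), 42532) = Rational(3676932, 89)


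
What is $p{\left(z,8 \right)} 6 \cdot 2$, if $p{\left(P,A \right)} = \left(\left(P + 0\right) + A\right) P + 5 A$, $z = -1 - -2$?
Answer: $588$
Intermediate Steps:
$z = 1$ ($z = -1 + 2 = 1$)
$p{\left(P,A \right)} = 5 A + P \left(A + P\right)$ ($p{\left(P,A \right)} = \left(P + A\right) P + 5 A = \left(A + P\right) P + 5 A = P \left(A + P\right) + 5 A = 5 A + P \left(A + P\right)$)
$p{\left(z,8 \right)} 6 \cdot 2 = \left(1^{2} + 5 \cdot 8 + 8 \cdot 1\right) 6 \cdot 2 = \left(1 + 40 + 8\right) 6 \cdot 2 = 49 \cdot 6 \cdot 2 = 294 \cdot 2 = 588$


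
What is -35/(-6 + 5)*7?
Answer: 245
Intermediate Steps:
-35/(-6 + 5)*7 = -35/(-1)*7 = -35*(-1)*7 = 35*7 = 245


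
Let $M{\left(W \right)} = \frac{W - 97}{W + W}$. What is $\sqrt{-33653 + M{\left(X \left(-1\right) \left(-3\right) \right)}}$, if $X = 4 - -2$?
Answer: $\frac{i \sqrt{1211587}}{6} \approx 183.45 i$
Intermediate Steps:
$X = 6$ ($X = 4 + 2 = 6$)
$M{\left(W \right)} = \frac{-97 + W}{2 W}$
$\sqrt{-33653 + M{\left(X \left(-1\right) \left(-3\right) \right)}} = \sqrt{-33653 + \frac{-97 + 6 \left(-1\right) \left(-3\right)}{2 \cdot 6 \left(-1\right) \left(-3\right)}} = \sqrt{-33653 + \frac{-97 - -18}{2 \left(\left(-6\right) \left(-3\right)\right)}} = \sqrt{-33653 + \frac{-97 + 18}{2 \cdot 18}} = \sqrt{-33653 + \frac{1}{2} \cdot \frac{1}{18} \left(-79\right)} = \sqrt{-33653 - \frac{79}{36}} = \sqrt{- \frac{1211587}{36}} = \frac{i \sqrt{1211587}}{6}$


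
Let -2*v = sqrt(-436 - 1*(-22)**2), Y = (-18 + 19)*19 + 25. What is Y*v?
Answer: -44*I*sqrt(230) ≈ -667.29*I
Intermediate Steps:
Y = 44 (Y = 1*19 + 25 = 19 + 25 = 44)
v = -I*sqrt(230) (v = -sqrt(-436 - 1*(-22)**2)/2 = -sqrt(-436 - 1*484)/2 = -sqrt(-436 - 484)/2 = -I*sqrt(230) ≈ -15.166*I)
Y*v = 44*(-I*sqrt(230)) = -44*I*sqrt(230)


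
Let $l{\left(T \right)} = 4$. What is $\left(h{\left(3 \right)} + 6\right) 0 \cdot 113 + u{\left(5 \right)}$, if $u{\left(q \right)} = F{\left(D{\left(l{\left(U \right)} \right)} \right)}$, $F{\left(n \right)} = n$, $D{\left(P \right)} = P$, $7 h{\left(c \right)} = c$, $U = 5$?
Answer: $4$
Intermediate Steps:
$h{\left(c \right)} = \frac{c}{7}$
$u{\left(q \right)} = 4$
$\left(h{\left(3 \right)} + 6\right) 0 \cdot 113 + u{\left(5 \right)} = \left(\frac{1}{7} \cdot 3 + 6\right) 0 \cdot 113 + 4 = \left(\frac{3}{7} + 6\right) 0 \cdot 113 + 4 = \frac{45}{7} \cdot 0 \cdot 113 + 4 = 0 \cdot 113 + 4 = 0 + 4 = 4$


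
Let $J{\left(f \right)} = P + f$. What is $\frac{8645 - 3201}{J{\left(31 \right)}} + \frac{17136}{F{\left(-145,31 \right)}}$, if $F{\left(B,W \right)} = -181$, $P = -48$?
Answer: $- \frac{1276676}{3077} \approx -414.91$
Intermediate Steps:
$J{\left(f \right)} = -48 + f$
$\frac{8645 - 3201}{J{\left(31 \right)}} + \frac{17136}{F{\left(-145,31 \right)}} = \frac{8645 - 3201}{-48 + 31} + \frac{17136}{-181} = \frac{5444}{-17} + 17136 \left(- \frac{1}{181}\right) = 5444 \left(- \frac{1}{17}\right) - \frac{17136}{181} = - \frac{5444}{17} - \frac{17136}{181} = - \frac{1276676}{3077}$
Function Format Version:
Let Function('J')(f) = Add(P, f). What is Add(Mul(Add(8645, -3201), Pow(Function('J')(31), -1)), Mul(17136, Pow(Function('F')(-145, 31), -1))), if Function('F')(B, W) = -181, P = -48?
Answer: Rational(-1276676, 3077) ≈ -414.91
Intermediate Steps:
Function('J')(f) = Add(-48, f)
Add(Mul(Add(8645, -3201), Pow(Function('J')(31), -1)), Mul(17136, Pow(Function('F')(-145, 31), -1))) = Add(Mul(Add(8645, -3201), Pow(Add(-48, 31), -1)), Mul(17136, Pow(-181, -1))) = Add(Mul(5444, Pow(-17, -1)), Mul(17136, Rational(-1, 181))) = Add(Mul(5444, Rational(-1, 17)), Rational(-17136, 181)) = Add(Rational(-5444, 17), Rational(-17136, 181)) = Rational(-1276676, 3077)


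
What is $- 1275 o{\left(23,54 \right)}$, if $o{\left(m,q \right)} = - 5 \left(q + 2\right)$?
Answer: $357000$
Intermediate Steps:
$o{\left(m,q \right)} = -10 - 5 q$ ($o{\left(m,q \right)} = - 5 \left(2 + q\right) = -10 - 5 q$)
$- 1275 o{\left(23,54 \right)} = - 1275 \left(-10 - 270\right) = \left(-1275\right) \left(-280\right) = 357000$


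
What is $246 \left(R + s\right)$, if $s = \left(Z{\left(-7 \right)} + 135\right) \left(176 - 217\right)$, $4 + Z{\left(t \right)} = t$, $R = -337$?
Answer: $-1333566$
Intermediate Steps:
$Z{\left(t \right)} = -4 + t$
$s = -5084$ ($s = \left(\left(-4 - 7\right) + 135\right) \left(176 - 217\right) = \left(-11 + 135\right) \left(-41\right) = 124 \left(-41\right) = -5084$)
$246 \left(R + s\right) = 246 \left(-337 - 5084\right) = 246 \left(-5421\right) = -1333566$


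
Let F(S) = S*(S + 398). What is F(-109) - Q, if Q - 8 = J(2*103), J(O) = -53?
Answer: -31456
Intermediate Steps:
F(S) = S*(398 + S)
Q = -45 (Q = 8 - 53 = -45)
F(-109) - Q = -109*(398 - 109) - 1*(-45) = -109*289 + 45 = -31501 + 45 = -31456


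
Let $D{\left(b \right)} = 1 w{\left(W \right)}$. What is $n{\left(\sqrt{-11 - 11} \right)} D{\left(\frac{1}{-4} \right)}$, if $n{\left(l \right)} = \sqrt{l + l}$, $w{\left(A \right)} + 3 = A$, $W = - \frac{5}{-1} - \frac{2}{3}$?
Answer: $\frac{4 \cdot 2^{\frac{3}{4}} \sqrt[4]{11} \sqrt{i}}{3} \approx 2.8876 + 2.8876 i$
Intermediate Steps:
$W = \frac{13}{3}$ ($W = \left(-5\right) \left(-1\right) - \frac{2}{3} = 5 - \frac{2}{3} = \frac{13}{3} \approx 4.3333$)
$w{\left(A \right)} = -3 + A$
$n{\left(l \right)} = \sqrt{2} \sqrt{l}$ ($n{\left(l \right)} = \sqrt{2 l} = \sqrt{2} \sqrt{l}$)
$D{\left(b \right)} = \frac{4}{3}$ ($D{\left(b \right)} = 1 \left(-3 + \frac{13}{3}\right) = 1 \cdot \frac{4}{3} = \frac{4}{3}$)
$n{\left(\sqrt{-11 - 11} \right)} D{\left(\frac{1}{-4} \right)} = \sqrt{2} \sqrt{\sqrt{-11 - 11}} \cdot \frac{4}{3} = \sqrt{2} \sqrt{\sqrt{-22}} \cdot \frac{4}{3} = \sqrt{2} \sqrt{i \sqrt{22}} \cdot \frac{4}{3} = \sqrt{2} \sqrt[4]{22} \sqrt{i} \frac{4}{3} = 2^{\frac{3}{4}} \sqrt[4]{11} \sqrt{i} \frac{4}{3} = \frac{4 \cdot 2^{\frac{3}{4}} \sqrt[4]{11} \sqrt{i}}{3}$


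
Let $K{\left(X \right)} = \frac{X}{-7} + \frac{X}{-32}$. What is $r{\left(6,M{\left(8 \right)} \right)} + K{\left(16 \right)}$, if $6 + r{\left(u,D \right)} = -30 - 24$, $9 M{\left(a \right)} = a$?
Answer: $- \frac{879}{14} \approx -62.786$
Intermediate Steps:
$K{\left(X \right)} = - \frac{39 X}{224}$ ($K{\left(X \right)} = X \left(- \frac{1}{7}\right) + X \left(- \frac{1}{32}\right) = - \frac{X}{7} - \frac{X}{32} = - \frac{39 X}{224}$)
$M{\left(a \right)} = \frac{a}{9}$
$r{\left(u,D \right)} = -60$ ($r{\left(u,D \right)} = -6 - 54 = -60$)
$r{\left(6,M{\left(8 \right)} \right)} + K{\left(16 \right)} = -60 - \frac{39}{14} = - \frac{879}{14}$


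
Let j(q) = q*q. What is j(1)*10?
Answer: 10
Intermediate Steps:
j(q) = q²
j(1)*10 = 1²*10 = 1*10 = 10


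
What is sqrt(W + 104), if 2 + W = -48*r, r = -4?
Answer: 7*sqrt(6) ≈ 17.146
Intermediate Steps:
W = 190 (W = -2 - 48*(-4) = -2 - 8*(-24) = -2 + 192 = 190)
sqrt(W + 104) = sqrt(190 + 104) = sqrt(294) = 7*sqrt(6)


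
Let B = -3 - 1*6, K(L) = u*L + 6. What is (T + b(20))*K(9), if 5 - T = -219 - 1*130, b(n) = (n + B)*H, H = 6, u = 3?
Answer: 13860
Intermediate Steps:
K(L) = 6 + 3*L (K(L) = 3*L + 6 = 6 + 3*L)
B = -9 (B = -3 - 6 = -9)
b(n) = -54 + 6*n (b(n) = (n - 9)*6 = (-9 + n)*6 = -54 + 6*n)
T = 354 (T = 5 - (-219 - 1*130) = 5 - (-219 - 130) = 5 - 1*(-349) = 5 + 349 = 354)
(T + b(20))*K(9) = (354 + (-54 + 6*20))*(6 + 3*9) = (354 + (-54 + 120))*(6 + 27) = (354 + 66)*33 = 420*33 = 13860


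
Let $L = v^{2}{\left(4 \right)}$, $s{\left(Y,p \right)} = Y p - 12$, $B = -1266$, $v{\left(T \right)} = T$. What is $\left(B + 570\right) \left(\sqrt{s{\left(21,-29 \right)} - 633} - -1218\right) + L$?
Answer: $-847712 - 696 i \sqrt{1254} \approx -8.4771 \cdot 10^{5} - 24647.0 i$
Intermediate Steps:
$s{\left(Y,p \right)} = -12 + Y p$
$L = 16$ ($L = 4^{2} = 16$)
$\left(B + 570\right) \left(\sqrt{s{\left(21,-29 \right)} - 633} - -1218\right) + L = \left(-1266 + 570\right) \left(\sqrt{\left(-12 + 21 \left(-29\right)\right) - 633} - -1218\right) + 16 = - 696 \left(\sqrt{\left(-12 - 609\right) - 633} + 1218\right) + 16 = - 696 \left(\sqrt{-621 - 633} + 1218\right) + 16 = - 696 \left(\sqrt{-1254} + 1218\right) + 16 = - 696 \left(i \sqrt{1254} + 1218\right) + 16 = - 696 \left(1218 + i \sqrt{1254}\right) + 16 = \left(-847728 - 696 i \sqrt{1254}\right) + 16 = -847712 - 696 i \sqrt{1254}$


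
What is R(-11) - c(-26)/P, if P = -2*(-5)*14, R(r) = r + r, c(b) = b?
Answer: -1527/70 ≈ -21.814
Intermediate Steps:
R(r) = 2*r
P = 140 (P = 10*14 = 140)
R(-11) - c(-26)/P = 2*(-11) - (-26)/140 = -22 - (-26)/140 = -22 - 1*(-13/70) = -22 + 13/70 = -1527/70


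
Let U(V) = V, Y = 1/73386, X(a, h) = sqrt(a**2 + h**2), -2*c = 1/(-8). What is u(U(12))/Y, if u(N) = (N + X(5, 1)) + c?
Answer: 7081749/8 + 73386*sqrt(26) ≈ 1.2594e+6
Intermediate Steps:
c = 1/16 (c = -1/2/(-8) = -1/2*(-1/8) = 1/16 ≈ 0.062500)
Y = 1/73386 ≈ 1.3627e-5
u(N) = 1/16 + N + sqrt(26) (u(N) = (N + sqrt(5**2 + 1**2)) + 1/16 = (N + sqrt(25 + 1)) + 1/16 = (N + sqrt(26)) + 1/16 = 1/16 + N + sqrt(26))
u(U(12))/Y = (1/16 + 12 + sqrt(26))/(1/73386) = (193/16 + sqrt(26))*73386 = 7081749/8 + 73386*sqrt(26)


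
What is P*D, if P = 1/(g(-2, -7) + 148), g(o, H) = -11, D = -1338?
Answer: -1338/137 ≈ -9.7664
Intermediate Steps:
P = 1/137 (P = 1/(-11 + 148) = 1/137 ≈ 0.0072993)
P*D = (1/137)*(-1338) = -1338/137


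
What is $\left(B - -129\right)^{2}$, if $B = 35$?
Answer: $26896$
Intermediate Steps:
$\left(B - -129\right)^{2} = \left(35 - -129\right)^{2} = \left(35 + 129\right)^{2} = 164^{2} = 26896$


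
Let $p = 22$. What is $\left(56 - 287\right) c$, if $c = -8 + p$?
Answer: $-3234$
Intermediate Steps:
$c = 14$ ($c = -8 + 22 = 14$)
$\left(56 - 287\right) c = \left(56 - 287\right) 14 = \left(-231\right) 14 = -3234$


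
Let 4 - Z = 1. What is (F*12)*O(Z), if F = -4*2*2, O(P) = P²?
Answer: -1728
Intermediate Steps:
Z = 3 (Z = 4 - 1*1 = 4 - 1 = 3)
F = -16 (F = -8*2 = -16)
(F*12)*O(Z) = -16*12*3² = -192*9 = -1728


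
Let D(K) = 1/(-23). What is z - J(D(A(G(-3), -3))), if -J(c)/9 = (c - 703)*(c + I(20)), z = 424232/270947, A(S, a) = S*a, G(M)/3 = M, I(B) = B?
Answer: -18098566442962/143330963 ≈ -1.2627e+5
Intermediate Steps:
G(M) = 3*M
D(K) = -1/23
z = 424232/270947 (z = 424232*(1/270947) = 424232/270947 ≈ 1.5657)
J(c) = -9*(-703 + c)*(20 + c) (J(c) = -9*(c - 703)*(c + 20) = -9*(-703 + c)*(20 + c))
z - J(D(A(G(-3), -3))) = 424232/270947 - (126540 - 9*(-1/23)² + 6147*(-1/23)) = 424232/270947 - (126540 - 9*1/529 - 6147/23) = 424232/270947 - (126540 - 9/529 - 6147/23) = 424232/270947 - 1*66798270/529 = 424232/270947 - 66798270/529 = -18098566442962/143330963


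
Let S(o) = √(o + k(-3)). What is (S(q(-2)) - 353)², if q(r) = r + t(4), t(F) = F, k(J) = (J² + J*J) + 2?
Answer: (353 - √22)² ≈ 1.2132e+5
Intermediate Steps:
k(J) = 2 + 2*J² (k(J) = (J² + J²) + 2 = 2*J² + 2 = 2 + 2*J²)
q(r) = 4 + r (q(r) = r + 4 = 4 + r)
S(o) = √(20 + o) (S(o) = √(o + (2 + 2*(-3)²)) = √(o + (2 + 2*9)) = √(o + (2 + 18)) = √(o + 20) = √(20 + o))
(S(q(-2)) - 353)² = (√(20 + (4 - 2)) - 353)² = (√(20 + 2) - 353)² = (√22 - 353)² = (-353 + √22)²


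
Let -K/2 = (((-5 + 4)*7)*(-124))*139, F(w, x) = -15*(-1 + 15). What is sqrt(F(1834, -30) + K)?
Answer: I*sqrt(241514) ≈ 491.44*I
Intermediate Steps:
F(w, x) = -210 (F(w, x) = -15*14 = -210)
K = -241304 (K = -2*((-5 + 4)*7)*(-124)*139 = -2*-1*7*(-124)*139 = -2*(-7*(-124))*139 = -1736*139 = -2*120652 = -241304)
sqrt(F(1834, -30) + K) = sqrt(-210 - 241304) = sqrt(-241514) = I*sqrt(241514)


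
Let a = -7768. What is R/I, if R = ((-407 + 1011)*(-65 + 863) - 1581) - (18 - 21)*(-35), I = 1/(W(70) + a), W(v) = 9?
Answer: -3726694254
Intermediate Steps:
I = -1/7759 (I = 1/(9 - 7768) = 1/(-7759) = -1/7759 ≈ -0.00012888)
R = 480306 (R = (604*798 - 1581) - (-3)*(-35) = (481992 - 1581) - 1*105 = 480411 - 105 = 480306)
R/I = 480306/(-1/7759) = 480306*(-7759) = -3726694254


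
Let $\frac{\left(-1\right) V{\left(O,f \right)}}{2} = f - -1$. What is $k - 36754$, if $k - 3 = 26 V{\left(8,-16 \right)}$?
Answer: $-35971$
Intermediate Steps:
$V{\left(O,f \right)} = -2 - 2 f$ ($V{\left(O,f \right)} = - 2 \left(f - -1\right) = - 2 \left(f + 1\right) = - 2 \left(1 + f\right) = -2 - 2 f$)
$k = 783$ ($k = 3 + 26 \left(-2 - -32\right) = 3 + 26 \left(-2 + 32\right) = 3 + 26 \cdot 30 = 3 + 780 = 783$)
$k - 36754 = 783 - 36754 = -35971$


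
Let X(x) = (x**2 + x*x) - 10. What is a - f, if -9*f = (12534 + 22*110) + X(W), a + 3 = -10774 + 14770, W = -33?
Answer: 53059/9 ≈ 5895.4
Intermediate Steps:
X(x) = -10 + 2*x**2 (X(x) = (x**2 + x**2) - 10 = 2*x**2 - 10 = -10 + 2*x**2)
a = 3993 (a = -3 + (-10774 + 14770) = -3 + 3996 = 3993)
f = -17122/9 (f = -((12534 + 22*110) + (-10 + 2*(-33)**2))/9 = -((12534 + 2420) + (-10 + 2*1089))/9 = -(14954 + (-10 + 2178))/9 = -(14954 + 2168)/9 = -1/9*17122 = -17122/9 ≈ -1902.4)
a - f = 3993 - 1*(-17122/9) = 3993 + 17122/9 = 53059/9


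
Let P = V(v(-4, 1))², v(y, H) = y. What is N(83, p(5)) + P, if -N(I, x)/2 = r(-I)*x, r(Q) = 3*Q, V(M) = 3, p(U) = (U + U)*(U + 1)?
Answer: 29889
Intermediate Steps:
p(U) = 2*U*(1 + U) (p(U) = (2*U)*(1 + U) = 2*U*(1 + U))
P = 9 (P = 3² = 9)
N(I, x) = 6*I*x (N(I, x) = -2*3*(-I)*x = -2*(-3*I)*x = -(-6)*I*x = 6*I*x)
N(83, p(5)) + P = 6*83*(2*5*(1 + 5)) + 9 = 6*83*(2*5*6) + 9 = 6*83*60 + 9 = 29880 + 9 = 29889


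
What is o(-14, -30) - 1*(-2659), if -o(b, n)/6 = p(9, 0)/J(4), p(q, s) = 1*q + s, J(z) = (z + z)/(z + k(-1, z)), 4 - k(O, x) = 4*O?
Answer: 2578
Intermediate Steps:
k(O, x) = 4 - 4*O
J(z) = 2*z/(8 + z) (J(z) = (z + z)/(z + (4 - 4*(-1))) = (2*z)/(z + (4 + 4)) = (2*z)/(z + 8) = (2*z)/(8 + z) = 2*z/(8 + z))
p(q, s) = q + s
o(b, n) = -81 (o(b, n) = -6*(9 + 0)/(2*4/(8 + 4)) = -54/(2*4/12) = -54/(2*4*(1/12)) = -54/⅔ = -54*3/2 = -6*27/2 = -81)
o(-14, -30) - 1*(-2659) = -81 - 1*(-2659) = -81 + 2659 = 2578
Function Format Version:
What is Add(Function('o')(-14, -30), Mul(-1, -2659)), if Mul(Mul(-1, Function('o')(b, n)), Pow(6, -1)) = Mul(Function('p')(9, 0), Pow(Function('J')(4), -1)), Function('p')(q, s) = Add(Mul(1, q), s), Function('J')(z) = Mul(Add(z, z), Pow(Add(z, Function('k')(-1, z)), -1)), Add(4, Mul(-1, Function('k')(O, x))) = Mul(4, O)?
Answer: 2578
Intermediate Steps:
Function('k')(O, x) = Add(4, Mul(-4, O)) (Function('k')(O, x) = Add(4, Mul(-1, Mul(4, O))) = Add(4, Mul(-4, O)))
Function('J')(z) = Mul(2, z, Pow(Add(8, z), -1)) (Function('J')(z) = Mul(Add(z, z), Pow(Add(z, Add(4, Mul(-4, -1))), -1)) = Mul(Mul(2, z), Pow(Add(z, Add(4, 4)), -1)) = Mul(Mul(2, z), Pow(Add(z, 8), -1)) = Mul(Mul(2, z), Pow(Add(8, z), -1)) = Mul(2, z, Pow(Add(8, z), -1)))
Function('p')(q, s) = Add(q, s)
Function('o')(b, n) = -81 (Function('o')(b, n) = Mul(-6, Mul(Add(9, 0), Pow(Mul(2, 4, Pow(Add(8, 4), -1)), -1))) = Mul(-6, Mul(9, Pow(Mul(2, 4, Pow(12, -1)), -1))) = Mul(-6, Mul(9, Pow(Mul(2, 4, Rational(1, 12)), -1))) = Mul(-6, Mul(9, Pow(Rational(2, 3), -1))) = Mul(-6, Mul(9, Rational(3, 2))) = Mul(-6, Rational(27, 2)) = -81)
Add(Function('o')(-14, -30), Mul(-1, -2659)) = Add(-81, Mul(-1, -2659)) = Add(-81, 2659) = 2578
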